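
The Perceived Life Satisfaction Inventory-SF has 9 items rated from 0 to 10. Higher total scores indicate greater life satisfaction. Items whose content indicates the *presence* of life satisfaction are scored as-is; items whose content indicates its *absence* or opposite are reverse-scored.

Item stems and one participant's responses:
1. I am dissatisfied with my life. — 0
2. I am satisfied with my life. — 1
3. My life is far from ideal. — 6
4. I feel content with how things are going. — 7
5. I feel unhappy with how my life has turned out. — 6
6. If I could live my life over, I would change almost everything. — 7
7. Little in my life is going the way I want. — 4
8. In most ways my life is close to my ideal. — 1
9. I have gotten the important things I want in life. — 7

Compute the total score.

Items 1, 3, 5, 6, 7 describe the absence/opposite of life satisfaction → reverse-score.
reversed = (0+10) − raw = 10 − raw.
  item 1: 10 − 0 = 10
  item 2: 1
  item 3: 10 − 6 = 4
  item 4: 7
  item 5: 10 − 6 = 4
  item 6: 10 − 7 = 3
  item 7: 10 − 4 = 6
  item 8: 1
  item 9: 7
Total = 10 + 1 + 4 + 7 + 4 + 3 + 6 + 1 + 7 = 43

43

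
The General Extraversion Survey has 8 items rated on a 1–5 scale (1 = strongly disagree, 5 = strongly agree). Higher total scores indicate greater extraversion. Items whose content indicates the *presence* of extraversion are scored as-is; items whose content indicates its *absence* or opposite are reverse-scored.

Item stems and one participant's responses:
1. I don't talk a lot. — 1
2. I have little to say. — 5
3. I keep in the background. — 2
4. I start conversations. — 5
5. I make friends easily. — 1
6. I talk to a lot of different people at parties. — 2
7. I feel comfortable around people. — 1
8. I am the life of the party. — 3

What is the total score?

22

Items 1, 2, 3 describe the absence/opposite of extraversion → reverse-score.
reversed = (1+5) − raw = 6 − raw.
  item 1: 6 − 1 = 5
  item 2: 6 − 5 = 1
  item 3: 6 − 2 = 4
  item 4: 5
  item 5: 1
  item 6: 2
  item 7: 1
  item 8: 3
Total = 5 + 1 + 4 + 5 + 1 + 2 + 1 + 3 = 22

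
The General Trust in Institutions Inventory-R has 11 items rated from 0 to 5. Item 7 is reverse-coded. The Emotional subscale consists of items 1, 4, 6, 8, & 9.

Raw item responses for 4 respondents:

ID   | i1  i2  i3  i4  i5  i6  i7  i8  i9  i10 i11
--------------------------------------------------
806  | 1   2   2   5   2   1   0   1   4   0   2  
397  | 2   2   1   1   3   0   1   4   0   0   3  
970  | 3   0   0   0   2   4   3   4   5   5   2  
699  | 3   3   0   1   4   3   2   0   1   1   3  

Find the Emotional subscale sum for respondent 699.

Respondent 699 raw: 3, 3, 0, 1, 4, 3, 2, 0, 1, 1, 3.
Emotional items: 1, 4, 6, 8, 9.
Reverse-coded (reverse-coded value = 5 − response):
  item 1: 3
  item 4: 1
  item 6: 3
  item 8: 0
  item 9: 1
Sum = 3 + 1 + 3 + 0 + 1 = 8

8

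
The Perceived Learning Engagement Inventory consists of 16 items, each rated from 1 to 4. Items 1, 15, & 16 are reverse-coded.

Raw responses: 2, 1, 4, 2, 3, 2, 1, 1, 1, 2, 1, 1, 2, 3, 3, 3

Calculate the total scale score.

31

Reverse-coded items use 5 − raw:
  item 1: 5 − 2 = 3
  item 15: 5 − 3 = 2
  item 16: 5 − 3 = 2
Scored items: 3, 1, 4, 2, 3, 2, 1, 1, 1, 2, 1, 1, 2, 3, 2, 2
Total = 3 + 1 + 4 + 2 + 3 + 2 + 1 + 1 + 1 + 2 + 1 + 1 + 2 + 3 + 2 + 2 = 31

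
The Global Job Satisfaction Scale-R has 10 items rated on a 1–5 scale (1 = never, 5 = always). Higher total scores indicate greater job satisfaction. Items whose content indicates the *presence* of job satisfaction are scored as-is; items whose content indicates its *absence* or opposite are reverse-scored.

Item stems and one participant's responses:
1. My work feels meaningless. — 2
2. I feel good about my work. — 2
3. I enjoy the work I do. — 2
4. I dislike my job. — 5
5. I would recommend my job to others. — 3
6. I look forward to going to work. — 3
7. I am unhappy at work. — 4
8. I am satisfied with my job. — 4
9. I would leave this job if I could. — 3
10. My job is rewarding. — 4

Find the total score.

28

Items 1, 4, 7, 9 describe the absence/opposite of job satisfaction → reverse-score.
on a 1–5 scale, reversed = 6 − raw.
  item 1: 6 − 2 = 4
  item 2: 2
  item 3: 2
  item 4: 6 − 5 = 1
  item 5: 3
  item 6: 3
  item 7: 6 − 4 = 2
  item 8: 4
  item 9: 6 − 3 = 3
  item 10: 4
Total = 4 + 2 + 2 + 1 + 3 + 3 + 2 + 4 + 3 + 4 = 28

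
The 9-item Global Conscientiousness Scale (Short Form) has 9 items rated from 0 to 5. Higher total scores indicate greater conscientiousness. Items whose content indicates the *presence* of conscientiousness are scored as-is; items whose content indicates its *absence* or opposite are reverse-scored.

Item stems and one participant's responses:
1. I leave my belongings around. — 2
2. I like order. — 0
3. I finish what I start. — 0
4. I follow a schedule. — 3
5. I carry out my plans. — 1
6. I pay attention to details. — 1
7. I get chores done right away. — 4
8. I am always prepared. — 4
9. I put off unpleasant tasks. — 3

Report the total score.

Items 1, 9 describe the absence/opposite of conscientiousness → reverse-score.
reversed = (0+5) − raw = 5 − raw.
  item 1: 5 − 2 = 3
  item 2: 0
  item 3: 0
  item 4: 3
  item 5: 1
  item 6: 1
  item 7: 4
  item 8: 4
  item 9: 5 − 3 = 2
Total = 3 + 0 + 0 + 3 + 1 + 1 + 4 + 4 + 2 = 18

18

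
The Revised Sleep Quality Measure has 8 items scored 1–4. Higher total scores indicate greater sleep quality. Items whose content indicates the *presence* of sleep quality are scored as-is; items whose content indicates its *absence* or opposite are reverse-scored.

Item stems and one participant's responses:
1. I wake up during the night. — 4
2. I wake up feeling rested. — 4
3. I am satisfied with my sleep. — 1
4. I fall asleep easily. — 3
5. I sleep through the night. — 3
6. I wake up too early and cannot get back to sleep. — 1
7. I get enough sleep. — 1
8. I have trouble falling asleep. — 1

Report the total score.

21

Items 1, 6, 8 describe the absence/opposite of sleep quality → reverse-score.
reverse-coded value = 5 − response.
  item 1: 5 − 4 = 1
  item 2: 4
  item 3: 1
  item 4: 3
  item 5: 3
  item 6: 5 − 1 = 4
  item 7: 1
  item 8: 5 − 1 = 4
Total = 1 + 4 + 1 + 3 + 3 + 4 + 1 + 4 = 21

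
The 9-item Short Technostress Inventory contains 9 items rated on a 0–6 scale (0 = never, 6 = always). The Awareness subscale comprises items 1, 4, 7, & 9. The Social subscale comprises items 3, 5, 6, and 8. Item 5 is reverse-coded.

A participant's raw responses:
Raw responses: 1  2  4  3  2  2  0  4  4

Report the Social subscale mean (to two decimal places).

Social items: 3, 5, 6, 8.
Of these, item 5 is reverse-coded; on a 0–6 scale, reversed = 6 − raw.
  item 3: 4
  item 5: 6 − 2 = 4
  item 6: 2
  item 8: 4
Sum = 4 + 4 + 2 + 4 = 14
Mean = 14 / 4 = 3.50

3.50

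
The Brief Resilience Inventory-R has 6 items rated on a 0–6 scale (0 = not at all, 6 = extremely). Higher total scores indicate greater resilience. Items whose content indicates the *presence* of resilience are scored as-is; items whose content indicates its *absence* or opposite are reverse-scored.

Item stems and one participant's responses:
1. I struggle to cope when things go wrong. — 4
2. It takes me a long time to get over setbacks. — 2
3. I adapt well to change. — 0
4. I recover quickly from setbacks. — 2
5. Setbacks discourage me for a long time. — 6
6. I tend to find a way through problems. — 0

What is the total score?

Items 1, 2, 5 describe the absence/opposite of resilience → reverse-score.
reversed = (0+6) − raw = 6 − raw.
  item 1: 6 − 4 = 2
  item 2: 6 − 2 = 4
  item 3: 0
  item 4: 2
  item 5: 6 − 6 = 0
  item 6: 0
Total = 2 + 4 + 0 + 2 + 0 + 0 = 8

8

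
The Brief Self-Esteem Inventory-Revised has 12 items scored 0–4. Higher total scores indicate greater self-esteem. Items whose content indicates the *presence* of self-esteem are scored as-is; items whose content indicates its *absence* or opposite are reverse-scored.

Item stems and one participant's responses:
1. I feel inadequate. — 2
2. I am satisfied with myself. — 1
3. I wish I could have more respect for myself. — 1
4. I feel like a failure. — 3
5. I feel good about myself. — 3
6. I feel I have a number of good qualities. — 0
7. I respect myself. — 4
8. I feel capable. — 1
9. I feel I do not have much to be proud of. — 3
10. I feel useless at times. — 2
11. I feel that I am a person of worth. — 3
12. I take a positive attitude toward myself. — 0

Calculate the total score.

Items 1, 3, 4, 9, 10 describe the absence/opposite of self-esteem → reverse-score.
reversed = (0+4) − raw = 4 − raw.
  item 1: 4 − 2 = 2
  item 2: 1
  item 3: 4 − 1 = 3
  item 4: 4 − 3 = 1
  item 5: 3
  item 6: 0
  item 7: 4
  item 8: 1
  item 9: 4 − 3 = 1
  item 10: 4 − 2 = 2
  item 11: 3
  item 12: 0
Total = 2 + 1 + 3 + 1 + 3 + 0 + 4 + 1 + 1 + 2 + 3 + 0 = 21

21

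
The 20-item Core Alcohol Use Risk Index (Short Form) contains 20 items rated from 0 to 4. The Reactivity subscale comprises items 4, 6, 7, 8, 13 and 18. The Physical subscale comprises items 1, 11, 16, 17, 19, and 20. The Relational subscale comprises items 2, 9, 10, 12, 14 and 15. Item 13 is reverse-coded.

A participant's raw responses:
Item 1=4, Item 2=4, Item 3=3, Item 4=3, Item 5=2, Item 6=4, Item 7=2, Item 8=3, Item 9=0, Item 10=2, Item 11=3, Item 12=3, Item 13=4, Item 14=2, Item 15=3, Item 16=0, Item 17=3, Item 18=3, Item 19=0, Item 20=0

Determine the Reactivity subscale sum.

Reactivity items: 4, 6, 7, 8, 13, 18.
Of these, item 13 is reverse-coded; on a 0–4 scale, reversed = 4 − raw.
  item 4: 3
  item 6: 4
  item 7: 2
  item 8: 3
  item 13: 4 − 4 = 0
  item 18: 3
Sum = 3 + 4 + 2 + 3 + 0 + 3 = 15

15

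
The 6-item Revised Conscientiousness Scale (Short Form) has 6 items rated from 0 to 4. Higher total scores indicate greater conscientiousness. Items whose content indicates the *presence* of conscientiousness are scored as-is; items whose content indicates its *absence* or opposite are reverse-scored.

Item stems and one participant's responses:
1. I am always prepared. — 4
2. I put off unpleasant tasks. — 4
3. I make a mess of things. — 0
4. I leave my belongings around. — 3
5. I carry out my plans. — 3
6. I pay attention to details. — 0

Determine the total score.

12

Items 2, 3, 4 describe the absence/opposite of conscientiousness → reverse-score.
reverse-coded value = 4 − response.
  item 1: 4
  item 2: 4 − 4 = 0
  item 3: 4 − 0 = 4
  item 4: 4 − 3 = 1
  item 5: 3
  item 6: 0
Total = 4 + 0 + 4 + 1 + 3 + 0 = 12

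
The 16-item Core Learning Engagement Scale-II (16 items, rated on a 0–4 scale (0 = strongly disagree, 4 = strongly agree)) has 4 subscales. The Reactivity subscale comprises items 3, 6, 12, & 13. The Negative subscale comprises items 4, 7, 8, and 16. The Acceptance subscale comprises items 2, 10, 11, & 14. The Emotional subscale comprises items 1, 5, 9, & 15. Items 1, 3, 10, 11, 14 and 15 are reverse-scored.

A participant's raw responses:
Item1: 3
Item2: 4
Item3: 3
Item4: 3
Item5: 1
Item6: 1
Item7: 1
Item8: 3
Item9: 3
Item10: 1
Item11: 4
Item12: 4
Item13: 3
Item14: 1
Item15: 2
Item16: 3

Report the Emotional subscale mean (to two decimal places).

1.75

Emotional items: 1, 5, 9, 15.
Of these, items 1 and 15 are reverse-scored; reverse-coded value = 4 − response.
  item 1: 4 − 3 = 1
  item 5: 1
  item 9: 3
  item 15: 4 − 2 = 2
Sum = 1 + 1 + 3 + 2 = 7
Mean = 7 / 4 = 1.75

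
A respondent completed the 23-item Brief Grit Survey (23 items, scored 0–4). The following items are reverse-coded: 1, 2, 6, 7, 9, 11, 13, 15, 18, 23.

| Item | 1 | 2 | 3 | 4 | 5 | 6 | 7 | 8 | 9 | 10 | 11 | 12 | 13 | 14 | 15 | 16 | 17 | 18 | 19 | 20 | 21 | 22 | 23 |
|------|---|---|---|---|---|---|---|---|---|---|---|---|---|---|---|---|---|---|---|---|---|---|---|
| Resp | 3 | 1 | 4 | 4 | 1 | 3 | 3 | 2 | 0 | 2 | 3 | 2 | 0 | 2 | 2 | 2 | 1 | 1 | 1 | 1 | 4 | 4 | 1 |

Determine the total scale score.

53

Reverse-coded items use 4 − raw:
  item 1: 4 − 3 = 1
  item 2: 4 − 1 = 3
  item 6: 4 − 3 = 1
  item 7: 4 − 3 = 1
  item 9: 4 − 0 = 4
  item 11: 4 − 3 = 1
  item 13: 4 − 0 = 4
  item 15: 4 − 2 = 2
  item 18: 4 − 1 = 3
  item 23: 4 − 1 = 3
After reverse-coding: 1, 3, 4, 4, 1, 1, 1, 2, 4, 2, 1, 2, 4, 2, 2, 2, 1, 3, 1, 1, 4, 4, 3
Total = 1 + 3 + 4 + 4 + 1 + 1 + 1 + 2 + 4 + 2 + 1 + 2 + 4 + 2 + 2 + 2 + 1 + 3 + 1 + 1 + 4 + 4 + 3 = 53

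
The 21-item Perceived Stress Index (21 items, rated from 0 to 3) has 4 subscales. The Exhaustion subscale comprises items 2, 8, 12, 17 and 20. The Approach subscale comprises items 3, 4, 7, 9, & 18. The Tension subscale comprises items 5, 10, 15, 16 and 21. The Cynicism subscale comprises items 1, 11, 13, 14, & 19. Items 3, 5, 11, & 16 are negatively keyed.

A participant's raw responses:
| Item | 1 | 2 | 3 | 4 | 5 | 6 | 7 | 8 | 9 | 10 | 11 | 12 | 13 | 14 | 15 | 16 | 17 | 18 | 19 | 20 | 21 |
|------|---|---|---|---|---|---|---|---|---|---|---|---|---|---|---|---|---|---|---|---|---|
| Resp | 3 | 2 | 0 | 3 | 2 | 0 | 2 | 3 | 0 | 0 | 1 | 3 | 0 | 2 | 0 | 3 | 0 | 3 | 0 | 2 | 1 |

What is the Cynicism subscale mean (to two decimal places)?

Cynicism items: 1, 11, 13, 14, 19.
Of these, item 11 is negatively keyed; reversed = (0+3) − raw = 3 − raw.
  item 1: 3
  item 11: 3 − 1 = 2
  item 13: 0
  item 14: 2
  item 19: 0
Sum = 3 + 2 + 0 + 2 + 0 = 7
Mean = 7 / 5 = 1.40

1.40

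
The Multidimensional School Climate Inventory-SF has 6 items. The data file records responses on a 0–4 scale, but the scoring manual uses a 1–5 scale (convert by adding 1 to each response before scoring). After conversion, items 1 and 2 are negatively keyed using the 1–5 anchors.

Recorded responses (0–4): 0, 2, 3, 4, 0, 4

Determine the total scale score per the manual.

Convert to 1–5: 1, 3, 4, 5, 1, 5
Reverse-coded (reversed = (1+5) − raw = 6 − raw):
  item 1: 6 − 1 = 5
  item 2: 6 − 3 = 3
Scored: 5, 3, 4, 5, 1, 5
Total = 23

23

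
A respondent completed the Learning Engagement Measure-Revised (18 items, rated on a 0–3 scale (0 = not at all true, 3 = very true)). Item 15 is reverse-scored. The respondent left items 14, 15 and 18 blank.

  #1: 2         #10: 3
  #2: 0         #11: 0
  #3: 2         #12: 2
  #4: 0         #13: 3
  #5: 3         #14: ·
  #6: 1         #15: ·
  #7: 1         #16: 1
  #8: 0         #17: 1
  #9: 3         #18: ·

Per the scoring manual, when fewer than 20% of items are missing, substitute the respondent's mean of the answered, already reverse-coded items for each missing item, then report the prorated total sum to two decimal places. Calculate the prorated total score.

Reverse-coded (reversed = (0+3) − raw = 3 − raw):
Completed scored items (15 of 18): 2, 0, 2, 0, 3, 1, 1, 0, 3, 3, 0, 2, 3, 1, 1; sum = 22.
Person mean = 22 / 15 ≈ 1.4667
Prorated total = (22 / 15) × 18 = 26.40 (to 2 dp)

26.40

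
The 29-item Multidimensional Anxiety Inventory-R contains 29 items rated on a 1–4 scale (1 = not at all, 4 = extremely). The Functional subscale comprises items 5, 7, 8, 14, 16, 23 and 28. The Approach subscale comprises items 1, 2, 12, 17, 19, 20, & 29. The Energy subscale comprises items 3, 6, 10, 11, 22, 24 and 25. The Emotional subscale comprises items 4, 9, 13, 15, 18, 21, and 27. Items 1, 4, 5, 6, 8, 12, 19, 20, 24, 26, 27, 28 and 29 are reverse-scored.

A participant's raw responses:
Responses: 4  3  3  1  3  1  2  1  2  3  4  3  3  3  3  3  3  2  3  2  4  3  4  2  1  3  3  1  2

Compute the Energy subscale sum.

21

Energy items: 3, 6, 10, 11, 22, 24, 25.
Of these, items 6 & 24 are reverse-scored; reversed = (1+4) − raw = 5 − raw.
  item 3: 3
  item 6: 5 − 1 = 4
  item 10: 3
  item 11: 4
  item 22: 3
  item 24: 5 − 2 = 3
  item 25: 1
Sum = 3 + 4 + 3 + 4 + 3 + 3 + 1 = 21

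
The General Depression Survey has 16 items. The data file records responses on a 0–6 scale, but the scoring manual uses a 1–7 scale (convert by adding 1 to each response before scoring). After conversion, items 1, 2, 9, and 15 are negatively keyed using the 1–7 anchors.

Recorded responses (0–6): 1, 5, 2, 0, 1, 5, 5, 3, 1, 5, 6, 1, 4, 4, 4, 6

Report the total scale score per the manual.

71

Convert to 1–7: 2, 6, 3, 1, 2, 6, 6, 4, 2, 6, 7, 2, 5, 5, 5, 7
Reverse-coded (reverse-coded value = 8 − response):
  item 1: 8 − 2 = 6
  item 2: 8 − 6 = 2
  item 9: 8 − 2 = 6
  item 15: 8 − 5 = 3
Scored: 6, 2, 3, 1, 2, 6, 6, 4, 6, 6, 7, 2, 5, 5, 3, 7
Total = 71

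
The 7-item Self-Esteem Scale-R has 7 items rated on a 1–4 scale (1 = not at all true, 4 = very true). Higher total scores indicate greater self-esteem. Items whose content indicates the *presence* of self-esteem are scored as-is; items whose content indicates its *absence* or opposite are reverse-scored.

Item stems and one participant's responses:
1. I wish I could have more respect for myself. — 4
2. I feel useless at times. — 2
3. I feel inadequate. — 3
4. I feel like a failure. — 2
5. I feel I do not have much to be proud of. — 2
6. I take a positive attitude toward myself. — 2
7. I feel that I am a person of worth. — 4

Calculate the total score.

Items 1, 2, 3, 4, 5 describe the absence/opposite of self-esteem → reverse-score.
reverse-coded value = 5 − response.
  item 1: 5 − 4 = 1
  item 2: 5 − 2 = 3
  item 3: 5 − 3 = 2
  item 4: 5 − 2 = 3
  item 5: 5 − 2 = 3
  item 6: 2
  item 7: 4
Total = 1 + 3 + 2 + 3 + 3 + 2 + 4 = 18

18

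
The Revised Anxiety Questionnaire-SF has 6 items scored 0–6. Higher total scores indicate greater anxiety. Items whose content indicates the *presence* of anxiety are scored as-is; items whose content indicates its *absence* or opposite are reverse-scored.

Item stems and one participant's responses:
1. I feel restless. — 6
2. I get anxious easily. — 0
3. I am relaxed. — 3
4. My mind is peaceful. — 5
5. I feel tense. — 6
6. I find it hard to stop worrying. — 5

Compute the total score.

21

Items 3, 4 describe the absence/opposite of anxiety → reverse-score.
on a 0–6 scale, reversed = 6 − raw.
  item 1: 6
  item 2: 0
  item 3: 6 − 3 = 3
  item 4: 6 − 5 = 1
  item 5: 6
  item 6: 5
Total = 6 + 0 + 3 + 1 + 6 + 5 = 21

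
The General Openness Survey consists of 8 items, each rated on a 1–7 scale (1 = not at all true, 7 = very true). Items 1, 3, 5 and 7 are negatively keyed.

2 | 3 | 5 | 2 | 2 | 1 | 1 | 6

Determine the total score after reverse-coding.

Raw sum = 22. Negatively keyed items: 1, 3, 5, 7; their raw sum = 10.
Each reversal replaces raw with 8 − raw, changing the total by 8 − 2·raw per item.
Total = 22 + 4·8 − 2·10 = 22 + 32 − 20 = 34

34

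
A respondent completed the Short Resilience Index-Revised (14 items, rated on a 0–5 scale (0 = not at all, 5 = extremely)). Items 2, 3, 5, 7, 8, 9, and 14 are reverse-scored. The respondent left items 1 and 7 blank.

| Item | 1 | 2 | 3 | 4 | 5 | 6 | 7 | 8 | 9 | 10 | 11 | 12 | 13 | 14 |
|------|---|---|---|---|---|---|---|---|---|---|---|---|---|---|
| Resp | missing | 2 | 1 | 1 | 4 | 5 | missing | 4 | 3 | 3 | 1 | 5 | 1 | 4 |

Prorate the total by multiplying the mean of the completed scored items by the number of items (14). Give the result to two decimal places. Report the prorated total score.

Reverse-coded (reversed = (0+5) − raw = 5 − raw):
  item 2: 5 − 2 = 3
  item 3: 5 − 1 = 4
  item 5: 5 − 4 = 1
  item 8: 5 − 4 = 1
  item 9: 5 − 3 = 2
  item 14: 5 − 4 = 1
Completed scored items (12 of 14): 3, 4, 1, 1, 5, 1, 2, 3, 1, 5, 1, 1; sum = 28.
Person mean = 28 / 12 ≈ 2.3333
Prorated total = (28 / 12) × 14 = 32.67 (to 2 dp)

32.67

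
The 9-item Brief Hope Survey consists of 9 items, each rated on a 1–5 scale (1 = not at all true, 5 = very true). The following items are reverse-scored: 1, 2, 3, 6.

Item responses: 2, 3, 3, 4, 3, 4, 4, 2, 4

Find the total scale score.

29

Apply reverse scoring (reverse-coded value = 6 − response):
  item 1: 6 − 2 = 4
  item 2: 6 − 3 = 3
  item 3: 6 − 3 = 3
  item 6: 6 − 4 = 2
After reverse-coding: 4, 3, 3, 4, 3, 2, 4, 2, 4
Total = 4 + 3 + 3 + 4 + 3 + 2 + 4 + 2 + 4 = 29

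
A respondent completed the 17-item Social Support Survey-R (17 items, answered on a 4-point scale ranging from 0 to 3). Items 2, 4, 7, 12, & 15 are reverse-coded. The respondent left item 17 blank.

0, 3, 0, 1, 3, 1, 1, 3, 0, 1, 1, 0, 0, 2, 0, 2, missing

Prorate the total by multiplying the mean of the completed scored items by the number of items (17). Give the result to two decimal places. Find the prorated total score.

24.44

Reverse-coded (reversed = (0+3) − raw = 3 − raw):
  item 2: 3 − 3 = 0
  item 4: 3 − 1 = 2
  item 7: 3 − 1 = 2
  item 12: 3 − 0 = 3
  item 15: 3 − 0 = 3
Completed scored items (16 of 17): 0, 0, 0, 2, 3, 1, 2, 3, 0, 1, 1, 3, 0, 2, 3, 2; sum = 23.
Person mean = 23 / 16 ≈ 1.4375
Prorated total = (23 / 16) × 17 = 24.44 (to 2 dp)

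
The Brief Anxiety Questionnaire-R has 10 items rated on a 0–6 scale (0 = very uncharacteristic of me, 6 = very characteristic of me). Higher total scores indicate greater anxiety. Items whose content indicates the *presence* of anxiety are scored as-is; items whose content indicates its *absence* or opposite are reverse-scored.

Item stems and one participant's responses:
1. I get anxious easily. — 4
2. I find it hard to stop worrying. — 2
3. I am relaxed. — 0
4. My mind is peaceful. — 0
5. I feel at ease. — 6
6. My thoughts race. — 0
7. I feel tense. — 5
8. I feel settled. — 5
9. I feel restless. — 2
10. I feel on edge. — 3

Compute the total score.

Items 3, 4, 5, 8 describe the absence/opposite of anxiety → reverse-score.
reverse-coded value = 6 − response.
  item 1: 4
  item 2: 2
  item 3: 6 − 0 = 6
  item 4: 6 − 0 = 6
  item 5: 6 − 6 = 0
  item 6: 0
  item 7: 5
  item 8: 6 − 5 = 1
  item 9: 2
  item 10: 3
Total = 4 + 2 + 6 + 6 + 0 + 0 + 5 + 1 + 2 + 3 = 29

29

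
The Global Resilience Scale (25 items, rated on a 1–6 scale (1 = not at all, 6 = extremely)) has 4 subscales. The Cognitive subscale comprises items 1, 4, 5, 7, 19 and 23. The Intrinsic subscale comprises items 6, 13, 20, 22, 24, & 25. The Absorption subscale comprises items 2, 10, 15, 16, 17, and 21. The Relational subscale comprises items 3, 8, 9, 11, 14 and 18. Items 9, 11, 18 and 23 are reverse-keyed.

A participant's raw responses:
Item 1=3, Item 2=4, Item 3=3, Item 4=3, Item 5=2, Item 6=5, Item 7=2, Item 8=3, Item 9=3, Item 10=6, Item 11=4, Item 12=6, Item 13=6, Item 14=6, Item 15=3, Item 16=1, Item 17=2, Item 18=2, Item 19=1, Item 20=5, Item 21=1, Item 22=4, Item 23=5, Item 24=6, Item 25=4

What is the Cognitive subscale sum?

Cognitive items: 1, 4, 5, 7, 19, 23.
Of these, item 23 is reverse-keyed; reverse-coded value = 7 − response.
  item 1: 3
  item 4: 3
  item 5: 2
  item 7: 2
  item 19: 1
  item 23: 7 − 5 = 2
Sum = 3 + 3 + 2 + 2 + 1 + 2 = 13

13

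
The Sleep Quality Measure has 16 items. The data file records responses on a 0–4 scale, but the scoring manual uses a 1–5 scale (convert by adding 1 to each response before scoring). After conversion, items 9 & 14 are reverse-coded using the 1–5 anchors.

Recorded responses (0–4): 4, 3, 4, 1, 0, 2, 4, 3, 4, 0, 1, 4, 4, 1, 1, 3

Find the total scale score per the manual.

Convert to 1–5: 5, 4, 5, 2, 1, 3, 5, 4, 5, 1, 2, 5, 5, 2, 2, 4
Reverse-coded (on a 1–5 scale, reversed = 6 − raw):
  item 9: 6 − 5 = 1
  item 14: 6 − 2 = 4
Scored: 5, 4, 5, 2, 1, 3, 5, 4, 1, 1, 2, 5, 5, 4, 2, 4
Total = 53

53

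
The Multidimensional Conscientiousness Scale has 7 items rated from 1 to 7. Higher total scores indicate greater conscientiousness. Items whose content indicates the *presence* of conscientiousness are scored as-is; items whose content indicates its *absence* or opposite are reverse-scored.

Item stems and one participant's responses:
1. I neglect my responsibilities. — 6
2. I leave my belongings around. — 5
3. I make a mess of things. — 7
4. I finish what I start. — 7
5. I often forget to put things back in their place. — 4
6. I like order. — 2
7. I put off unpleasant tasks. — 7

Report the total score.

Items 1, 2, 3, 5, 7 describe the absence/opposite of conscientiousness → reverse-score.
reversed = (1+7) − raw = 8 − raw.
  item 1: 8 − 6 = 2
  item 2: 8 − 5 = 3
  item 3: 8 − 7 = 1
  item 4: 7
  item 5: 8 − 4 = 4
  item 6: 2
  item 7: 8 − 7 = 1
Total = 2 + 3 + 1 + 7 + 4 + 2 + 1 = 20

20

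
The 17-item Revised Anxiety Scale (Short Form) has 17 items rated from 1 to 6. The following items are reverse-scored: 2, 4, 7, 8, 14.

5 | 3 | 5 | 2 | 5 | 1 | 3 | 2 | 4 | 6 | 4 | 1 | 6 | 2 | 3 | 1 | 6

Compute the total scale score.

Raw sum = 59. Reverse-scored items: 2, 4, 7, 8, 14; their raw sum = 12.
Each reversal replaces raw with 7 − raw, changing the total by 7 − 2·raw per item.
Total = 59 + 5·7 − 2·12 = 59 + 35 − 24 = 70

70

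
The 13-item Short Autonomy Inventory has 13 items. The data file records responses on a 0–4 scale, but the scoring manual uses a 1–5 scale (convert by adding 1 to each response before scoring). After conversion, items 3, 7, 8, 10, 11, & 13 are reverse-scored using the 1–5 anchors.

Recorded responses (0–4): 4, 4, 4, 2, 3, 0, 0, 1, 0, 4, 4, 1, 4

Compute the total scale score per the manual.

Convert to 1–5: 5, 5, 5, 3, 4, 1, 1, 2, 1, 5, 5, 2, 5
Reverse-coded (reverse-coded value = 6 − response):
  item 3: 6 − 5 = 1
  item 7: 6 − 1 = 5
  item 8: 6 − 2 = 4
  item 10: 6 − 5 = 1
  item 11: 6 − 5 = 1
  item 13: 6 − 5 = 1
Scored: 5, 5, 1, 3, 4, 1, 5, 4, 1, 1, 1, 2, 1
Total = 34

34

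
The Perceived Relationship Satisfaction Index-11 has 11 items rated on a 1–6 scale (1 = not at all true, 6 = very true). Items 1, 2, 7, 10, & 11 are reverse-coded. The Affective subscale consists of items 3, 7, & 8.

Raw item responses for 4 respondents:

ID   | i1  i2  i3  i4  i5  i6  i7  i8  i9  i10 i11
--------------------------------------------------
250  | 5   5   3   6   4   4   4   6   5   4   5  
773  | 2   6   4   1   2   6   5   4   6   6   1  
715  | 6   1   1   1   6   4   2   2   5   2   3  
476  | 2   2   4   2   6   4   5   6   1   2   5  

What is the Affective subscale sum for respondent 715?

8

Respondent 715 raw: 6, 1, 1, 1, 6, 4, 2, 2, 5, 2, 3.
Affective items: 3, 7, 8.
Reverse-coded (on a 1–6 scale, reversed = 7 − raw):
  item 3: 1
  item 7: 7 − 2 = 5
  item 8: 2
Sum = 1 + 5 + 2 = 8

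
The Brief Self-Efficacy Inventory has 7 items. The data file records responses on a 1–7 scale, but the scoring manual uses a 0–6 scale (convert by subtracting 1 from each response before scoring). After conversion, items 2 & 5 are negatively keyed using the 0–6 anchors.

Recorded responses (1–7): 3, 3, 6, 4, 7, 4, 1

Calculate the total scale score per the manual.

17

Convert to 0–6: 2, 2, 5, 3, 6, 3, 0
Reverse-coded (on a 0–6 scale, reversed = 6 − raw):
  item 2: 6 − 2 = 4
  item 5: 6 − 6 = 0
Scored: 2, 4, 5, 3, 0, 3, 0
Total = 17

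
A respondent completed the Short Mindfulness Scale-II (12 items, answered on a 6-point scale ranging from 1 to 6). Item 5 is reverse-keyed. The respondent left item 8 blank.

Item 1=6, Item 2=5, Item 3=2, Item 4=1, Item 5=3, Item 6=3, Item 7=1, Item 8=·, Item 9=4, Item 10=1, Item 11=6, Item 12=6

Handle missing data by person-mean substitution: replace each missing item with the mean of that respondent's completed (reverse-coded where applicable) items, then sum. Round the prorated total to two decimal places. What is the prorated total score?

Reverse-coded (reverse-coded value = 7 − response):
  item 5: 7 − 3 = 4
Completed scored items (11 of 12): 6, 5, 2, 1, 4, 3, 1, 4, 1, 6, 6; sum = 39.
Person mean = 39 / 11 ≈ 3.5455
Prorated total = (39 / 11) × 12 = 42.55 (to 2 dp)

42.55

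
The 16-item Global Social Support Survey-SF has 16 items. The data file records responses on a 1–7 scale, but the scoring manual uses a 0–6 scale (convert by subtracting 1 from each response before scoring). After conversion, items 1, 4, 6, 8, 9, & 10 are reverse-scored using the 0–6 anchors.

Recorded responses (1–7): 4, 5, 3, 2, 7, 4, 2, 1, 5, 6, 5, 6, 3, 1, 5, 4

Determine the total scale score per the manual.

51

Convert to 0–6: 3, 4, 2, 1, 6, 3, 1, 0, 4, 5, 4, 5, 2, 0, 4, 3
Reverse-coded (reversed = (0+6) − raw = 6 − raw):
  item 1: 6 − 3 = 3
  item 4: 6 − 1 = 5
  item 6: 6 − 3 = 3
  item 8: 6 − 0 = 6
  item 9: 6 − 4 = 2
  item 10: 6 − 5 = 1
Scored: 3, 4, 2, 5, 6, 3, 1, 6, 2, 1, 4, 5, 2, 0, 4, 3
Total = 51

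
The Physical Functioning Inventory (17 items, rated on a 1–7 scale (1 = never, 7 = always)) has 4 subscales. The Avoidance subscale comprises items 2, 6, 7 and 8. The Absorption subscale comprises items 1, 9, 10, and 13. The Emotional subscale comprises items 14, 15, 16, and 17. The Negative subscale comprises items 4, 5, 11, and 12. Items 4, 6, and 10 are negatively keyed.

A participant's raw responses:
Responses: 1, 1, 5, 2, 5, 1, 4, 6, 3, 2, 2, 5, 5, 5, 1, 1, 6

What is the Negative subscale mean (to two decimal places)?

Negative items: 4, 5, 11, 12.
Of these, item 4 is negatively keyed; reversed = (1+7) − raw = 8 − raw.
  item 4: 8 − 2 = 6
  item 5: 5
  item 11: 2
  item 12: 5
Sum = 6 + 5 + 2 + 5 = 18
Mean = 18 / 4 = 4.50

4.50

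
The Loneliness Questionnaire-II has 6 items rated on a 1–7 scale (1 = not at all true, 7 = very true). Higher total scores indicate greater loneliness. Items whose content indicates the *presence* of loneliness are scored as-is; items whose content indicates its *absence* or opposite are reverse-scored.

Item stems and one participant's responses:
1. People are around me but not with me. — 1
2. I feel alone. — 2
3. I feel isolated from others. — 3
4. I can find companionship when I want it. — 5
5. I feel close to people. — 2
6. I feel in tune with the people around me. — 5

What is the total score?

Items 4, 5, 6 describe the absence/opposite of loneliness → reverse-score.
on a 1–7 scale, reversed = 8 − raw.
  item 1: 1
  item 2: 2
  item 3: 3
  item 4: 8 − 5 = 3
  item 5: 8 − 2 = 6
  item 6: 8 − 5 = 3
Total = 1 + 2 + 3 + 3 + 6 + 3 = 18

18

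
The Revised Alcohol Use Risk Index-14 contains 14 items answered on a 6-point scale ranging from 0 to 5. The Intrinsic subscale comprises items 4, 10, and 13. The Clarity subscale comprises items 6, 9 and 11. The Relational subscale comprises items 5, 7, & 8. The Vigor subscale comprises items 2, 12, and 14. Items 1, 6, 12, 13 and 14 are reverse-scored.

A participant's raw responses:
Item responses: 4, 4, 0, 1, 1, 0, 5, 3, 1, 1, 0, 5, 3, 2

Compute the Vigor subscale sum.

Vigor items: 2, 12, 14.
Of these, items 12 and 14 are reverse-scored; on a 0–5 scale, reversed = 5 − raw.
  item 2: 4
  item 12: 5 − 5 = 0
  item 14: 5 − 2 = 3
Sum = 4 + 0 + 3 = 7

7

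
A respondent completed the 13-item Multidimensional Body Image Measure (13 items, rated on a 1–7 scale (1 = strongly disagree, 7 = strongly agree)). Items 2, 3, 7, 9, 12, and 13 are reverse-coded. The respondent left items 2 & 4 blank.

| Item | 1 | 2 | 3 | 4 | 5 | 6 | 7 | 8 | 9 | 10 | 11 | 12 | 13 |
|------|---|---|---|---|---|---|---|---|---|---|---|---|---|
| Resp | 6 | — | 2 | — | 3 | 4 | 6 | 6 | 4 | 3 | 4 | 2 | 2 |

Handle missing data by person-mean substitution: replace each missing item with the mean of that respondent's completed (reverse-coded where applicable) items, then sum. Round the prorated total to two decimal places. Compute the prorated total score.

59.09

Reverse-coded (on a 1–7 scale, reversed = 8 − raw):
  item 3: 8 − 2 = 6
  item 7: 8 − 6 = 2
  item 9: 8 − 4 = 4
  item 12: 8 − 2 = 6
  item 13: 8 − 2 = 6
Completed scored items (11 of 13): 6, 6, 3, 4, 2, 6, 4, 3, 4, 6, 6; sum = 50.
Person mean = 50 / 11 ≈ 4.5455
Prorated total = (50 / 11) × 13 = 59.09 (to 2 dp)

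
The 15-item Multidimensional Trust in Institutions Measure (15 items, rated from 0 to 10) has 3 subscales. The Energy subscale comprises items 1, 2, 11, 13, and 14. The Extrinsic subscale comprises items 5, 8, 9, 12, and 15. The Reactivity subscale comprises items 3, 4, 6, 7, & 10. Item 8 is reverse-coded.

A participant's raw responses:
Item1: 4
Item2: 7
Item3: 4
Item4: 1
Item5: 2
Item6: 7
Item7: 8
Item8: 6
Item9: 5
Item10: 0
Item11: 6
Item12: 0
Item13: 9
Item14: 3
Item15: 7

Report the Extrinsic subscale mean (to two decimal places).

Extrinsic items: 5, 8, 9, 12, 15.
Of these, item 8 is reverse-coded; reverse-coded value = 10 − response.
  item 5: 2
  item 8: 10 − 6 = 4
  item 9: 5
  item 12: 0
  item 15: 7
Sum = 2 + 4 + 5 + 0 + 7 = 18
Mean = 18 / 5 = 3.60

3.60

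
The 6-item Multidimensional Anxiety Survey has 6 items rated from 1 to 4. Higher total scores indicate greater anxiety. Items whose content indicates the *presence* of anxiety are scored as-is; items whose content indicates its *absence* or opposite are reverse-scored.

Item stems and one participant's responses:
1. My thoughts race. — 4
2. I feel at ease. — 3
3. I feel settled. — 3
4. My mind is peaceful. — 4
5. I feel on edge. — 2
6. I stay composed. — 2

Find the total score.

14

Items 2, 3, 4, 6 describe the absence/opposite of anxiety → reverse-score.
on a 1–4 scale, reversed = 5 − raw.
  item 1: 4
  item 2: 5 − 3 = 2
  item 3: 5 − 3 = 2
  item 4: 5 − 4 = 1
  item 5: 2
  item 6: 5 − 2 = 3
Total = 4 + 2 + 2 + 1 + 2 + 3 = 14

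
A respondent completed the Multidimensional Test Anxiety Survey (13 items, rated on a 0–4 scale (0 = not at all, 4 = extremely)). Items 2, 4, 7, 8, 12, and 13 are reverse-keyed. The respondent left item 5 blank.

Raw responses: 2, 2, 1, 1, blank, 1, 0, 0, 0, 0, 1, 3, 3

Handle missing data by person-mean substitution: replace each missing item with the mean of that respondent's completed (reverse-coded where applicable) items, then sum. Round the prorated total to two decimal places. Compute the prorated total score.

21.67

Reverse-coded (reversed = (0+4) − raw = 4 − raw):
  item 2: 4 − 2 = 2
  item 4: 4 − 1 = 3
  item 7: 4 − 0 = 4
  item 8: 4 − 0 = 4
  item 12: 4 − 3 = 1
  item 13: 4 − 3 = 1
Completed scored items (12 of 13): 2, 2, 1, 3, 1, 4, 4, 0, 0, 1, 1, 1; sum = 20.
Person mean = 20 / 12 ≈ 1.6667
Prorated total = (20 / 12) × 13 = 21.67 (to 2 dp)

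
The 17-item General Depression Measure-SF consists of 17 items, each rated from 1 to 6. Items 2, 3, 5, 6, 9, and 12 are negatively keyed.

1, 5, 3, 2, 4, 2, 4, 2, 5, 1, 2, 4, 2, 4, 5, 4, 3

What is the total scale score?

Apply reverse scoring (reverse-coded value = 7 − response):
  item 2: 7 − 5 = 2
  item 3: 7 − 3 = 4
  item 5: 7 − 4 = 3
  item 6: 7 − 2 = 5
  item 9: 7 − 5 = 2
  item 12: 7 − 4 = 3
After reverse-coding: 1, 2, 4, 2, 3, 5, 4, 2, 2, 1, 2, 3, 2, 4, 5, 4, 3
Total = 1 + 2 + 4 + 2 + 3 + 5 + 4 + 2 + 2 + 1 + 2 + 3 + 2 + 4 + 5 + 4 + 3 = 49

49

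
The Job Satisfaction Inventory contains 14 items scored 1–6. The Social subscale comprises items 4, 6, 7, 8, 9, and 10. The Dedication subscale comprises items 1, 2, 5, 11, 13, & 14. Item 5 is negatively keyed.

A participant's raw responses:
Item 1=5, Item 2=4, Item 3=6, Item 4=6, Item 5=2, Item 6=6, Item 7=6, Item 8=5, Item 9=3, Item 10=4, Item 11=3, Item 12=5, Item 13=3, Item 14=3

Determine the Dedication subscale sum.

Dedication items: 1, 2, 5, 11, 13, 14.
Of these, item 5 is negatively keyed; on a 1–6 scale, reversed = 7 − raw.
  item 1: 5
  item 2: 4
  item 5: 7 − 2 = 5
  item 11: 3
  item 13: 3
  item 14: 3
Sum = 5 + 4 + 5 + 3 + 3 + 3 = 23

23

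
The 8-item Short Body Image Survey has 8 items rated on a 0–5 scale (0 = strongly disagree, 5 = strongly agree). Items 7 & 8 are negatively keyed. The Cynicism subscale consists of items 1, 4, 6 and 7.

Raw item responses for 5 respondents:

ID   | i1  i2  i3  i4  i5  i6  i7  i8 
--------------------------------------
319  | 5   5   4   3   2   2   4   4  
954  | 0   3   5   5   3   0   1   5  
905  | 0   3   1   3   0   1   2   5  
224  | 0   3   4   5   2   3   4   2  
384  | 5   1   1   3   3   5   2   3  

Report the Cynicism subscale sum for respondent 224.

Respondent 224 raw: 0, 3, 4, 5, 2, 3, 4, 2.
Cynicism items: 1, 4, 6, 7.
Reverse-coded (on a 0–5 scale, reversed = 5 − raw):
  item 1: 0
  item 4: 5
  item 6: 3
  item 7: 5 − 4 = 1
Sum = 0 + 5 + 3 + 1 = 9

9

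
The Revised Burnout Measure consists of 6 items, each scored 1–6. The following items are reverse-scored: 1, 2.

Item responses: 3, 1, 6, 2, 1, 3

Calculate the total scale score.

Raw sum = 16. Reverse-scored items: 1, 2; their raw sum = 4.
Each reversal replaces raw with 7 − raw, changing the total by 7 − 2·raw per item.
Total = 16 + 2·7 − 2·4 = 16 + 14 − 8 = 22

22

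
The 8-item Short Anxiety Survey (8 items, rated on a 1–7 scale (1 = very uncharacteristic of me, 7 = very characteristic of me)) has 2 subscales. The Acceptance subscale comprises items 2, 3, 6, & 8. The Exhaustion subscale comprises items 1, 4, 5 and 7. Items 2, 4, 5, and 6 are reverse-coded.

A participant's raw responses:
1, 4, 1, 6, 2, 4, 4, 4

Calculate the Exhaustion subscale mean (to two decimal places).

Exhaustion items: 1, 4, 5, 7.
Of these, items 4 and 5 are reverse-coded; on a 1–7 scale, reversed = 8 − raw.
  item 1: 1
  item 4: 8 − 6 = 2
  item 5: 8 − 2 = 6
  item 7: 4
Sum = 1 + 2 + 6 + 4 = 13
Mean = 13 / 4 = 3.25

3.25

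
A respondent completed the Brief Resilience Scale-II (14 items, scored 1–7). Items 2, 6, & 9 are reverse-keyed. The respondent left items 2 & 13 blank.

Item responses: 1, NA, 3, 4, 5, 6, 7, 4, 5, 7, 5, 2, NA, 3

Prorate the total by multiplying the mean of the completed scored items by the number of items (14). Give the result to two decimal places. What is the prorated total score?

Reverse-coded (on a 1–7 scale, reversed = 8 − raw):
  item 6: 8 − 6 = 2
  item 9: 8 − 5 = 3
Completed scored items (12 of 14): 1, 3, 4, 5, 2, 7, 4, 3, 7, 5, 2, 3; sum = 46.
Person mean = 46 / 12 ≈ 3.8333
Prorated total = (46 / 12) × 14 = 53.67 (to 2 dp)

53.67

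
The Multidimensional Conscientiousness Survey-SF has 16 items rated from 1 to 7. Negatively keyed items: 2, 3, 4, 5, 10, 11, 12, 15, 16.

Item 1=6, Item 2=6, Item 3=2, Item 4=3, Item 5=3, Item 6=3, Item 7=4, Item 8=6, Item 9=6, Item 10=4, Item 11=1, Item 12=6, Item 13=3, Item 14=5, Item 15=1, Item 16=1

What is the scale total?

78

Apply reverse scoring (on a 1–7 scale, reversed = 8 − raw):
  item 2: 8 − 6 = 2
  item 3: 8 − 2 = 6
  item 4: 8 − 3 = 5
  item 5: 8 − 3 = 5
  item 10: 8 − 4 = 4
  item 11: 8 − 1 = 7
  item 12: 8 − 6 = 2
  item 15: 8 − 1 = 7
  item 16: 8 − 1 = 7
Scored responses: 6, 2, 6, 5, 5, 3, 4, 6, 6, 4, 7, 2, 3, 5, 7, 7
Total = 6 + 2 + 6 + 5 + 5 + 3 + 4 + 6 + 6 + 4 + 7 + 2 + 3 + 5 + 7 + 7 = 78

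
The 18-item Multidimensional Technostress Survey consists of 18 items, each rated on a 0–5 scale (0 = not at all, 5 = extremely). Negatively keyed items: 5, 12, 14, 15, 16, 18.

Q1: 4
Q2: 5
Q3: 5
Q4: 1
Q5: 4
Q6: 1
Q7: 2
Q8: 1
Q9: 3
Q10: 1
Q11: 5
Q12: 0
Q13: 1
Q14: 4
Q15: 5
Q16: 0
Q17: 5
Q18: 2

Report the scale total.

49

Negatively keyed items use 5 − raw:
  item 5: 5 − 4 = 1
  item 12: 5 − 0 = 5
  item 14: 5 − 4 = 1
  item 15: 5 − 5 = 0
  item 16: 5 − 0 = 5
  item 18: 5 − 2 = 3
After reverse-coding: 4, 5, 5, 1, 1, 1, 2, 1, 3, 1, 5, 5, 1, 1, 0, 5, 5, 3
Total = 4 + 5 + 5 + 1 + 1 + 1 + 2 + 1 + 3 + 1 + 5 + 5 + 1 + 1 + 0 + 5 + 5 + 3 = 49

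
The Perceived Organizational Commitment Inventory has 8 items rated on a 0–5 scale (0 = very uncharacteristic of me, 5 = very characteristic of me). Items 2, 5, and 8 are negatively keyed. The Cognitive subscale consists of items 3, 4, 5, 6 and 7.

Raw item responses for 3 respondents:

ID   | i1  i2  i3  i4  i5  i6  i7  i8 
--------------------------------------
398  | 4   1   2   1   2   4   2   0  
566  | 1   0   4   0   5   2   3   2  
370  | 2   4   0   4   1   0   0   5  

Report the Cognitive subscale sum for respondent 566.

9

Respondent 566 raw: 1, 0, 4, 0, 5, 2, 3, 2.
Cognitive items: 3, 4, 5, 6, 7.
Reverse-coded (reverse-coded value = 5 − response):
  item 3: 4
  item 4: 0
  item 5: 5 − 5 = 0
  item 6: 2
  item 7: 3
Sum = 4 + 0 + 0 + 2 + 3 = 9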